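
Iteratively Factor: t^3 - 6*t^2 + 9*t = (t)*(t^2 - 6*t + 9) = t*(t - 3)*(t - 3)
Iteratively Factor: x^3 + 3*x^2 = (x)*(x^2 + 3*x) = x*(x + 3)*(x)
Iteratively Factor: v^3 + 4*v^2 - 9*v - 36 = (v - 3)*(v^2 + 7*v + 12) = (v - 3)*(v + 3)*(v + 4)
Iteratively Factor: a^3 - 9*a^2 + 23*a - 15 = (a - 5)*(a^2 - 4*a + 3) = (a - 5)*(a - 1)*(a - 3)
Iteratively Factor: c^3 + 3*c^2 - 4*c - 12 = (c + 2)*(c^2 + c - 6) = (c - 2)*(c + 2)*(c + 3)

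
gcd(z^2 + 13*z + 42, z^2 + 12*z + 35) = z + 7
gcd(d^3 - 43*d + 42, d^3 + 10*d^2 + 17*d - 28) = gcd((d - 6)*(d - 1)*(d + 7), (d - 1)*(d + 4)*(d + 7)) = d^2 + 6*d - 7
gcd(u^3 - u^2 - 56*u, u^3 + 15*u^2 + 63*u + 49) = u + 7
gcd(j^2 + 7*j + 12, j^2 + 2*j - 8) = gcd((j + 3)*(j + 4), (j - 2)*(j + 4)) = j + 4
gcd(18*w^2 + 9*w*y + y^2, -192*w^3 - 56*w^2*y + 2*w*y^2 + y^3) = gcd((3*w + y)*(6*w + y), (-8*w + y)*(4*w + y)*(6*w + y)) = 6*w + y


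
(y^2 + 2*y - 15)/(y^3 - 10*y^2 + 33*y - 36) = (y + 5)/(y^2 - 7*y + 12)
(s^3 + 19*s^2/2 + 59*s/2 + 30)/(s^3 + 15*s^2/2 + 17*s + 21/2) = (2*s^2 + 13*s + 20)/(2*s^2 + 9*s + 7)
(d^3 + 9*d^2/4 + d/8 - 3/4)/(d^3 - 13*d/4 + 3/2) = (4*d + 3)/(2*(2*d - 3))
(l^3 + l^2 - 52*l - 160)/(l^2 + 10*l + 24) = (l^2 - 3*l - 40)/(l + 6)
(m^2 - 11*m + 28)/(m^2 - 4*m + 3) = (m^2 - 11*m + 28)/(m^2 - 4*m + 3)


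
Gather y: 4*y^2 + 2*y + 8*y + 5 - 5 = 4*y^2 + 10*y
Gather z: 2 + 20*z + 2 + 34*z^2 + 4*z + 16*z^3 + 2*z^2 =16*z^3 + 36*z^2 + 24*z + 4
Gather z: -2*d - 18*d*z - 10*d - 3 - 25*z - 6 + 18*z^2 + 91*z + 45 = -12*d + 18*z^2 + z*(66 - 18*d) + 36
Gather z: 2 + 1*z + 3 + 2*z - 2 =3*z + 3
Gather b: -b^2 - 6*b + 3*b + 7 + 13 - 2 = -b^2 - 3*b + 18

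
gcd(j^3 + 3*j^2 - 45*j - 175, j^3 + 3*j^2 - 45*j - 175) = j^3 + 3*j^2 - 45*j - 175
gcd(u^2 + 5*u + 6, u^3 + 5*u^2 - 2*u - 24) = u + 3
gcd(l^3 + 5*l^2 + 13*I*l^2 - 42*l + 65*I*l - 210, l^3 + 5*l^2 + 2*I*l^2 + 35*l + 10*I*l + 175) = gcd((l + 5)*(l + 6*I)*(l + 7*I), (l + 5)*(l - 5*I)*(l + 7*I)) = l^2 + l*(5 + 7*I) + 35*I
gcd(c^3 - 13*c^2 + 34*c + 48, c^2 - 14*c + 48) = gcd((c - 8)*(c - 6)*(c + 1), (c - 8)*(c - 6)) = c^2 - 14*c + 48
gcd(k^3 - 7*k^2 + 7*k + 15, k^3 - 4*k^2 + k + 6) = k^2 - 2*k - 3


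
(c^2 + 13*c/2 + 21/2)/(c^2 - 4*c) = (2*c^2 + 13*c + 21)/(2*c*(c - 4))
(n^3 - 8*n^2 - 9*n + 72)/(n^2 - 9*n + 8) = (n^2 - 9)/(n - 1)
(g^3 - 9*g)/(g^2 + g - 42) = g*(g^2 - 9)/(g^2 + g - 42)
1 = 1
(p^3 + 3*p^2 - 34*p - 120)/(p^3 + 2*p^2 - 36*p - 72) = (p^2 + 9*p + 20)/(p^2 + 8*p + 12)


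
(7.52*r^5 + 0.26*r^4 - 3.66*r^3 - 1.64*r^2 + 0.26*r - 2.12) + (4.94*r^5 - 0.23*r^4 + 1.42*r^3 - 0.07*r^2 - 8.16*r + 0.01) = 12.46*r^5 + 0.03*r^4 - 2.24*r^3 - 1.71*r^2 - 7.9*r - 2.11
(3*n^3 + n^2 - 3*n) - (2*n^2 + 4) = 3*n^3 - n^2 - 3*n - 4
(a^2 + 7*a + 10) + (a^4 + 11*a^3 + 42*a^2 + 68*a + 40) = a^4 + 11*a^3 + 43*a^2 + 75*a + 50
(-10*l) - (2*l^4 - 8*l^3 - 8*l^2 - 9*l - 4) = -2*l^4 + 8*l^3 + 8*l^2 - l + 4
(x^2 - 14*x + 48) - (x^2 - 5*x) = 48 - 9*x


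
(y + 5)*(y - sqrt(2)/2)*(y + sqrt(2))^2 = y^4 + 3*sqrt(2)*y^3/2 + 5*y^3 + 15*sqrt(2)*y^2/2 - sqrt(2)*y - 5*sqrt(2)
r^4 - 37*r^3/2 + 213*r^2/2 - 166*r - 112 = (r - 8)*(r - 7)*(r - 4)*(r + 1/2)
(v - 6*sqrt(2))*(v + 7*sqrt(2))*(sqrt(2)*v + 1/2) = sqrt(2)*v^3 + 5*v^2/2 - 167*sqrt(2)*v/2 - 42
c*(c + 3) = c^2 + 3*c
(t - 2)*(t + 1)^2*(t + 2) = t^4 + 2*t^3 - 3*t^2 - 8*t - 4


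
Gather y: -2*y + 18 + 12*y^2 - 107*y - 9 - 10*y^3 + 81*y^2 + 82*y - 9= -10*y^3 + 93*y^2 - 27*y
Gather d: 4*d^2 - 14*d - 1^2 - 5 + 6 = 4*d^2 - 14*d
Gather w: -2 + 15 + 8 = 21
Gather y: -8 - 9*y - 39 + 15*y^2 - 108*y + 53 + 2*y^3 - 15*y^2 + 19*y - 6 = 2*y^3 - 98*y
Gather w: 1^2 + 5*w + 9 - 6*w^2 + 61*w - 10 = -6*w^2 + 66*w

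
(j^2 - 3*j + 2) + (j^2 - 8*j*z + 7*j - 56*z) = 2*j^2 - 8*j*z + 4*j - 56*z + 2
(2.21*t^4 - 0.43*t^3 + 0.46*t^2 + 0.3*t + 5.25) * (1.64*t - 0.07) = 3.6244*t^5 - 0.8599*t^4 + 0.7845*t^3 + 0.4598*t^2 + 8.589*t - 0.3675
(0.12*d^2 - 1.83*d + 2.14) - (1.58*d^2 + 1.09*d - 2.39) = -1.46*d^2 - 2.92*d + 4.53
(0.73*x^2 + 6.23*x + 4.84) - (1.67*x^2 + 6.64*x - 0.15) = -0.94*x^2 - 0.409999999999999*x + 4.99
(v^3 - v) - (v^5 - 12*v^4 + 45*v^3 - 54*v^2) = -v^5 + 12*v^4 - 44*v^3 + 54*v^2 - v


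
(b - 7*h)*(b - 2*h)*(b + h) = b^3 - 8*b^2*h + 5*b*h^2 + 14*h^3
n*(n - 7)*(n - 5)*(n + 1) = n^4 - 11*n^3 + 23*n^2 + 35*n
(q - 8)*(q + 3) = q^2 - 5*q - 24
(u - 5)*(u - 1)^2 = u^3 - 7*u^2 + 11*u - 5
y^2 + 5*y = y*(y + 5)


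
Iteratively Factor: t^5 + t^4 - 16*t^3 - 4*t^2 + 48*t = (t + 4)*(t^4 - 3*t^3 - 4*t^2 + 12*t) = (t + 2)*(t + 4)*(t^3 - 5*t^2 + 6*t) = (t - 2)*(t + 2)*(t + 4)*(t^2 - 3*t) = (t - 3)*(t - 2)*(t + 2)*(t + 4)*(t)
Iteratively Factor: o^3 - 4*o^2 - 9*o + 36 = (o - 4)*(o^2 - 9) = (o - 4)*(o + 3)*(o - 3)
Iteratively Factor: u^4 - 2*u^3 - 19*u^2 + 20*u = (u - 5)*(u^3 + 3*u^2 - 4*u) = (u - 5)*(u - 1)*(u^2 + 4*u) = (u - 5)*(u - 1)*(u + 4)*(u)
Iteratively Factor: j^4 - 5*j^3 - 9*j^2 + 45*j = (j + 3)*(j^3 - 8*j^2 + 15*j) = j*(j + 3)*(j^2 - 8*j + 15) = j*(j - 3)*(j + 3)*(j - 5)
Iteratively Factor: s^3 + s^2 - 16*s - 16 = (s + 4)*(s^2 - 3*s - 4) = (s + 1)*(s + 4)*(s - 4)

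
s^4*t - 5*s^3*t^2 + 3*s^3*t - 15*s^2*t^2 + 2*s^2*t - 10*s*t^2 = s*(s + 2)*(s - 5*t)*(s*t + t)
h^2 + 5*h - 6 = (h - 1)*(h + 6)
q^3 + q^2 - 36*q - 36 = (q - 6)*(q + 1)*(q + 6)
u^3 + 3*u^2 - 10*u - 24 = (u - 3)*(u + 2)*(u + 4)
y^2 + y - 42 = (y - 6)*(y + 7)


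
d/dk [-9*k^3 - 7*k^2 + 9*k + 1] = -27*k^2 - 14*k + 9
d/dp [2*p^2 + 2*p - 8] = 4*p + 2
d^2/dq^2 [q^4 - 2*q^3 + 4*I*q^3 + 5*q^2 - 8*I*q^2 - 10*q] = 12*q^2 + q*(-12 + 24*I) + 10 - 16*I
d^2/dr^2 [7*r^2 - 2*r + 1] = 14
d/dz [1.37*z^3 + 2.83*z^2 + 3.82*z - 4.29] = 4.11*z^2 + 5.66*z + 3.82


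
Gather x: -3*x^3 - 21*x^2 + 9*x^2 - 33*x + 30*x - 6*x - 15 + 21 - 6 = -3*x^3 - 12*x^2 - 9*x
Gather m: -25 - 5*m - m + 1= -6*m - 24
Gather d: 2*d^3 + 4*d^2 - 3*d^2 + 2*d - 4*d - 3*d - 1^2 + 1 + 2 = 2*d^3 + d^2 - 5*d + 2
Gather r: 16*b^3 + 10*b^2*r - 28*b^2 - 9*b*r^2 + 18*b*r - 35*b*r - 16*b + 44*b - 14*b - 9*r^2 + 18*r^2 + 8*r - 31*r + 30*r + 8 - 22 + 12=16*b^3 - 28*b^2 + 14*b + r^2*(9 - 9*b) + r*(10*b^2 - 17*b + 7) - 2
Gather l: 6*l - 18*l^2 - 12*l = -18*l^2 - 6*l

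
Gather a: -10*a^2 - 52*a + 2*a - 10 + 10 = -10*a^2 - 50*a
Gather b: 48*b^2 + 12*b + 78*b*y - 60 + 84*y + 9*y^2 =48*b^2 + b*(78*y + 12) + 9*y^2 + 84*y - 60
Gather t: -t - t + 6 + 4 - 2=8 - 2*t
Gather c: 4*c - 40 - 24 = 4*c - 64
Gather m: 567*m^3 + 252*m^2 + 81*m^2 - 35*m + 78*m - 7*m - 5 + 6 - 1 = 567*m^3 + 333*m^2 + 36*m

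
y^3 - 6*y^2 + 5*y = y*(y - 5)*(y - 1)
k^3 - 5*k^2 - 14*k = k*(k - 7)*(k + 2)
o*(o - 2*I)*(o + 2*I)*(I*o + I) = I*o^4 + I*o^3 + 4*I*o^2 + 4*I*o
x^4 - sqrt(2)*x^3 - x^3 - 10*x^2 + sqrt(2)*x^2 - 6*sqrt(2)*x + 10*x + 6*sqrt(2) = (x - 1)*(x - 3*sqrt(2))*(x + sqrt(2))^2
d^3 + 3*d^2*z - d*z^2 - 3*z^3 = (d - z)*(d + z)*(d + 3*z)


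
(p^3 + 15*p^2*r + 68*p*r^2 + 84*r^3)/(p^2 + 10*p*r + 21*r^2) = (p^2 + 8*p*r + 12*r^2)/(p + 3*r)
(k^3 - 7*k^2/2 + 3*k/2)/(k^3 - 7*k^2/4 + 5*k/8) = 4*(k - 3)/(4*k - 5)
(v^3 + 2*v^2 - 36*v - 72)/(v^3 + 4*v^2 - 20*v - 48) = (v - 6)/(v - 4)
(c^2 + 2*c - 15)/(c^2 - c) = (c^2 + 2*c - 15)/(c*(c - 1))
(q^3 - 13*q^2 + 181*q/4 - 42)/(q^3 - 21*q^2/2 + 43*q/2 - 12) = (q - 7/2)/(q - 1)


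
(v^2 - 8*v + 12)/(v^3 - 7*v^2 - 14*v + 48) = (v - 6)/(v^2 - 5*v - 24)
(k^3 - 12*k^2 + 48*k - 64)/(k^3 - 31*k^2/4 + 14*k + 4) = 4*(k - 4)/(4*k + 1)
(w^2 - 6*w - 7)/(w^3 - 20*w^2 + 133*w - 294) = (w + 1)/(w^2 - 13*w + 42)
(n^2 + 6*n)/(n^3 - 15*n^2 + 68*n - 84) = n*(n + 6)/(n^3 - 15*n^2 + 68*n - 84)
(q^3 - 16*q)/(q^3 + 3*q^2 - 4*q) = (q - 4)/(q - 1)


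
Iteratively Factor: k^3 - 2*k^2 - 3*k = (k - 3)*(k^2 + k) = k*(k - 3)*(k + 1)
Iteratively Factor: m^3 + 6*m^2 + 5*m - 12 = (m + 3)*(m^2 + 3*m - 4) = (m + 3)*(m + 4)*(m - 1)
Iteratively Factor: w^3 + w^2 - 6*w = (w - 2)*(w^2 + 3*w) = w*(w - 2)*(w + 3)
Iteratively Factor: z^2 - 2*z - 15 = (z - 5)*(z + 3)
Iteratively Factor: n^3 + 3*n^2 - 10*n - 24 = (n + 2)*(n^2 + n - 12) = (n + 2)*(n + 4)*(n - 3)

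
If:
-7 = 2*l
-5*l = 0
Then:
No Solution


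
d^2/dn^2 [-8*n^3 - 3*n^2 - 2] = -48*n - 6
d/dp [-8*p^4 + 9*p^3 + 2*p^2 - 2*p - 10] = -32*p^3 + 27*p^2 + 4*p - 2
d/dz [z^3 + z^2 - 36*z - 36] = 3*z^2 + 2*z - 36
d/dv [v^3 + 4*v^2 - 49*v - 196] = 3*v^2 + 8*v - 49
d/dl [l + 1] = 1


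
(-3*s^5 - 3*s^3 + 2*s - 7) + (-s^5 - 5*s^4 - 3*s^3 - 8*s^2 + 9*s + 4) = -4*s^5 - 5*s^4 - 6*s^3 - 8*s^2 + 11*s - 3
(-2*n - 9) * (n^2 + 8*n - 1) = -2*n^3 - 25*n^2 - 70*n + 9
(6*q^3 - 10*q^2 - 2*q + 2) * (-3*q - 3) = -18*q^4 + 12*q^3 + 36*q^2 - 6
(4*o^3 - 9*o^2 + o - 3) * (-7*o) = -28*o^4 + 63*o^3 - 7*o^2 + 21*o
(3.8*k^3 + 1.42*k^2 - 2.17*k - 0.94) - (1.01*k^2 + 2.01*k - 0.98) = 3.8*k^3 + 0.41*k^2 - 4.18*k + 0.04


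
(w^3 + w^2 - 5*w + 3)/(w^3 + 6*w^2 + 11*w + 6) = (w^2 - 2*w + 1)/(w^2 + 3*w + 2)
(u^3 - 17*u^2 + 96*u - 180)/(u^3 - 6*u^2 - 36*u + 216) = (u - 5)/(u + 6)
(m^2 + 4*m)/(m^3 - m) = (m + 4)/(m^2 - 1)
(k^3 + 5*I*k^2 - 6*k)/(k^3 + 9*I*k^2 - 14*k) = (k + 3*I)/(k + 7*I)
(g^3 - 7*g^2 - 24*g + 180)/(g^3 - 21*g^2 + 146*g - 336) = (g^2 - g - 30)/(g^2 - 15*g + 56)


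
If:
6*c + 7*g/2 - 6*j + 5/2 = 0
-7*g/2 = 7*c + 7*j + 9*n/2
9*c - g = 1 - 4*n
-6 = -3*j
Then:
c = 1550/619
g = -977/619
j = 2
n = -3577/619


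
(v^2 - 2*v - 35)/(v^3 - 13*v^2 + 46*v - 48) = (v^2 - 2*v - 35)/(v^3 - 13*v^2 + 46*v - 48)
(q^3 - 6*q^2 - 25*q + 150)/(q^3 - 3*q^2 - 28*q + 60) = (q - 5)/(q - 2)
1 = 1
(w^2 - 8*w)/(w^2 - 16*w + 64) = w/(w - 8)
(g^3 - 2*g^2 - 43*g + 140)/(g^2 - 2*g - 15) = (g^2 + 3*g - 28)/(g + 3)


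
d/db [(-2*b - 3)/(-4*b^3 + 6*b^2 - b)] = (-16*b^3 - 24*b^2 + 36*b - 3)/(b^2*(16*b^4 - 48*b^3 + 44*b^2 - 12*b + 1))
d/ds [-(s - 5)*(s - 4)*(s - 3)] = -3*s^2 + 24*s - 47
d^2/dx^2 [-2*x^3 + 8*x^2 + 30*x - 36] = 16 - 12*x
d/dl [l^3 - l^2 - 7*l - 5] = 3*l^2 - 2*l - 7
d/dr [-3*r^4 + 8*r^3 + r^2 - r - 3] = -12*r^3 + 24*r^2 + 2*r - 1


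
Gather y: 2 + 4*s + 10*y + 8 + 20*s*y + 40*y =4*s + y*(20*s + 50) + 10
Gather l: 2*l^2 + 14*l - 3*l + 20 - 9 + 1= 2*l^2 + 11*l + 12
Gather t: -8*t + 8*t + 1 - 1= 0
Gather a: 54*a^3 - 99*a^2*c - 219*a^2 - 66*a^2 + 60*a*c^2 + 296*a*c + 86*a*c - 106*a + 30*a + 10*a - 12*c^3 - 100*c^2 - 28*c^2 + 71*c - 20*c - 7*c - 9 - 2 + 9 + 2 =54*a^3 + a^2*(-99*c - 285) + a*(60*c^2 + 382*c - 66) - 12*c^3 - 128*c^2 + 44*c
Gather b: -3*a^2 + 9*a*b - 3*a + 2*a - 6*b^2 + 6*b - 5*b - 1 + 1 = -3*a^2 - a - 6*b^2 + b*(9*a + 1)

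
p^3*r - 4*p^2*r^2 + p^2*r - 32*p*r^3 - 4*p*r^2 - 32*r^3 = (p - 8*r)*(p + 4*r)*(p*r + r)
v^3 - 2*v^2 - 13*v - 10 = (v - 5)*(v + 1)*(v + 2)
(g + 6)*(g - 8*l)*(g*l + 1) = g^3*l - 8*g^2*l^2 + 6*g^2*l + g^2 - 48*g*l^2 - 8*g*l + 6*g - 48*l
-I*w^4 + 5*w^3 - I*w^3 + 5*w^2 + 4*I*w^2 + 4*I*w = w*(w + 1)*(w + 4*I)*(-I*w + 1)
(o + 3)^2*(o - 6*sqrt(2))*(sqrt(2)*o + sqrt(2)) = sqrt(2)*o^4 - 12*o^3 + 7*sqrt(2)*o^3 - 84*o^2 + 15*sqrt(2)*o^2 - 180*o + 9*sqrt(2)*o - 108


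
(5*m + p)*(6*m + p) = 30*m^2 + 11*m*p + p^2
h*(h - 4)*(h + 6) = h^3 + 2*h^2 - 24*h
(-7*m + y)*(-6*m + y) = 42*m^2 - 13*m*y + y^2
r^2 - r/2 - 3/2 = (r - 3/2)*(r + 1)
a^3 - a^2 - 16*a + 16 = (a - 4)*(a - 1)*(a + 4)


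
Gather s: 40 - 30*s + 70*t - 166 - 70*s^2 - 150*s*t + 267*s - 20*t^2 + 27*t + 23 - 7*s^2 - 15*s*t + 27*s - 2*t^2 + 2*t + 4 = -77*s^2 + s*(264 - 165*t) - 22*t^2 + 99*t - 99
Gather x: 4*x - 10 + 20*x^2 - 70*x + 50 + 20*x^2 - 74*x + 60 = 40*x^2 - 140*x + 100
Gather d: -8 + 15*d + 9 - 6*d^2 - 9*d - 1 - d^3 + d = -d^3 - 6*d^2 + 7*d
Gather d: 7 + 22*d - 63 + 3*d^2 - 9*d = 3*d^2 + 13*d - 56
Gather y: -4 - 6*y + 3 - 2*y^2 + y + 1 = -2*y^2 - 5*y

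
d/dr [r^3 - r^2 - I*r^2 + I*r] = 3*r^2 - 2*r - 2*I*r + I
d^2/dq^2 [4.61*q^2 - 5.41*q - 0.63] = 9.22000000000000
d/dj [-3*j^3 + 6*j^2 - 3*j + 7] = -9*j^2 + 12*j - 3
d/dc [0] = 0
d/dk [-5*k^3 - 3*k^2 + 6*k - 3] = -15*k^2 - 6*k + 6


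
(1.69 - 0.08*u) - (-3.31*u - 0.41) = 3.23*u + 2.1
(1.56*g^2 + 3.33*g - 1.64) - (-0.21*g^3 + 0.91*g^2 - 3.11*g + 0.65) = 0.21*g^3 + 0.65*g^2 + 6.44*g - 2.29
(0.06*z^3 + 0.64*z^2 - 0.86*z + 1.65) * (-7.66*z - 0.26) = -0.4596*z^4 - 4.918*z^3 + 6.4212*z^2 - 12.4154*z - 0.429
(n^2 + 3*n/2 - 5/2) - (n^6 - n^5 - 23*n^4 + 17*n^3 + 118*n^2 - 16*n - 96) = -n^6 + n^5 + 23*n^4 - 17*n^3 - 117*n^2 + 35*n/2 + 187/2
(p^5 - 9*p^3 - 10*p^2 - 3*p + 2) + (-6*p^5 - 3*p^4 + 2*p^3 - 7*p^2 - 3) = -5*p^5 - 3*p^4 - 7*p^3 - 17*p^2 - 3*p - 1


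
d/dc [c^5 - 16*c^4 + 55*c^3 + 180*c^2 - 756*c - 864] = 5*c^4 - 64*c^3 + 165*c^2 + 360*c - 756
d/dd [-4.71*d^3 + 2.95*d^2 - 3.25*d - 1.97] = -14.13*d^2 + 5.9*d - 3.25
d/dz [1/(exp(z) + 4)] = -exp(z)/(exp(z) + 4)^2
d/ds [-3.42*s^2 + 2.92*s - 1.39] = 2.92 - 6.84*s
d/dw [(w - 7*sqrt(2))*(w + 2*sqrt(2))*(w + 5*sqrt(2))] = 3*w^2 - 78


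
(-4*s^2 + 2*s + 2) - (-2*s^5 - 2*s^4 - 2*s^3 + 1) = 2*s^5 + 2*s^4 + 2*s^3 - 4*s^2 + 2*s + 1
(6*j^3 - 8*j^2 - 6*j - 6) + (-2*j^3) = 4*j^3 - 8*j^2 - 6*j - 6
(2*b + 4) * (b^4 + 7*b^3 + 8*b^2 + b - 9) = 2*b^5 + 18*b^4 + 44*b^3 + 34*b^2 - 14*b - 36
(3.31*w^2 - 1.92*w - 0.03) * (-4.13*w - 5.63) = -13.6703*w^3 - 10.7057*w^2 + 10.9335*w + 0.1689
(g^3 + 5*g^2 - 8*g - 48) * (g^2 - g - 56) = g^5 + 4*g^4 - 69*g^3 - 320*g^2 + 496*g + 2688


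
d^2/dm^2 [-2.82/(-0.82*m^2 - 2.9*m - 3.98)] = (-3.792336*m^2 - 13.41192*m + 2.82*(1.64*m + 2.9)*(3.28*m + 5.8) - 18.406704)/(0.82*m^2 + 2.9*m + 3.98)^3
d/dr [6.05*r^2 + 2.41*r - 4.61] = 12.1*r + 2.41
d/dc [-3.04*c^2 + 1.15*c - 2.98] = 1.15 - 6.08*c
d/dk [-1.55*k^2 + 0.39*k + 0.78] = 0.39 - 3.1*k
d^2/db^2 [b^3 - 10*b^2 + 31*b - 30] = 6*b - 20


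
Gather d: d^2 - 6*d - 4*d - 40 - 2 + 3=d^2 - 10*d - 39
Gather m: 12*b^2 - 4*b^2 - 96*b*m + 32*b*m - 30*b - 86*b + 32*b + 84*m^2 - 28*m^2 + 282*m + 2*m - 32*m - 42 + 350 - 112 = 8*b^2 - 84*b + 56*m^2 + m*(252 - 64*b) + 196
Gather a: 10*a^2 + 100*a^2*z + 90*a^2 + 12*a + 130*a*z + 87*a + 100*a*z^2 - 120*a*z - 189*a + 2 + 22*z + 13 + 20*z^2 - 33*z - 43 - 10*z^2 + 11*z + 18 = a^2*(100*z + 100) + a*(100*z^2 + 10*z - 90) + 10*z^2 - 10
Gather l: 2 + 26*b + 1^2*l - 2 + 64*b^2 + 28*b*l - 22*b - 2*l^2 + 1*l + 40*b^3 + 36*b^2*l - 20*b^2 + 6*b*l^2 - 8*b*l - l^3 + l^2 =40*b^3 + 44*b^2 + 4*b - l^3 + l^2*(6*b - 1) + l*(36*b^2 + 20*b + 2)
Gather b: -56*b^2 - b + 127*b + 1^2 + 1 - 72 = -56*b^2 + 126*b - 70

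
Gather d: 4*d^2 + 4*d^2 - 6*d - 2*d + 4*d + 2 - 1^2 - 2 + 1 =8*d^2 - 4*d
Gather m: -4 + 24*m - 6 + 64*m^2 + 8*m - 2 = 64*m^2 + 32*m - 12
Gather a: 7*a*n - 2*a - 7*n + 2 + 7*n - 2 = a*(7*n - 2)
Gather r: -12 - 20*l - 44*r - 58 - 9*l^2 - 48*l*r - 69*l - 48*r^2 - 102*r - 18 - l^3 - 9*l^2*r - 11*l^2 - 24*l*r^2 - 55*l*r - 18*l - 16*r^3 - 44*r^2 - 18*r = -l^3 - 20*l^2 - 107*l - 16*r^3 + r^2*(-24*l - 92) + r*(-9*l^2 - 103*l - 164) - 88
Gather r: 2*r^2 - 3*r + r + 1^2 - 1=2*r^2 - 2*r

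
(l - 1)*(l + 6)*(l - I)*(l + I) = l^4 + 5*l^3 - 5*l^2 + 5*l - 6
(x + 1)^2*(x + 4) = x^3 + 6*x^2 + 9*x + 4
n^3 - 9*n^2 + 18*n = n*(n - 6)*(n - 3)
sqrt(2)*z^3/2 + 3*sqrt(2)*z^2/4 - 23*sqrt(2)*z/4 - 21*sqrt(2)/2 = (z - 7/2)*(z + 3)*(sqrt(2)*z/2 + sqrt(2))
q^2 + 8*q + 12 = (q + 2)*(q + 6)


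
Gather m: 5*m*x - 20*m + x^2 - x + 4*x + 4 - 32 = m*(5*x - 20) + x^2 + 3*x - 28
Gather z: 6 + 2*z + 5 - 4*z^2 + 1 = -4*z^2 + 2*z + 12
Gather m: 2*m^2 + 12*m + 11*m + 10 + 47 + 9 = 2*m^2 + 23*m + 66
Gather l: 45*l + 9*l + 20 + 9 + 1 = 54*l + 30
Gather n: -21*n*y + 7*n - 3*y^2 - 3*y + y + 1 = n*(7 - 21*y) - 3*y^2 - 2*y + 1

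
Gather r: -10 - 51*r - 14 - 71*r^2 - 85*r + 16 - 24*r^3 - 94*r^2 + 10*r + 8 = -24*r^3 - 165*r^2 - 126*r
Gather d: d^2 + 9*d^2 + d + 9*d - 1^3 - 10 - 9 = 10*d^2 + 10*d - 20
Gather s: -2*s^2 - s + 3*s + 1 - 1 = -2*s^2 + 2*s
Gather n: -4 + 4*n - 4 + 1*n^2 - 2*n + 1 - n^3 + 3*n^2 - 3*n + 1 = -n^3 + 4*n^2 - n - 6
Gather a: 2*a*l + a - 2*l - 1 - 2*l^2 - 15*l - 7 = a*(2*l + 1) - 2*l^2 - 17*l - 8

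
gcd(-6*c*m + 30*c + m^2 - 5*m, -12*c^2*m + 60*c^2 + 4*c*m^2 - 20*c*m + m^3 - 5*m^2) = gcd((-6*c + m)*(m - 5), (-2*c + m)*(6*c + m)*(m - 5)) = m - 5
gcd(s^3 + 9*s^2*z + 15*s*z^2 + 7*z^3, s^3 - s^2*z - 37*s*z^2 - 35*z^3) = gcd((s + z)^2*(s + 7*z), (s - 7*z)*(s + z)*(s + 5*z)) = s + z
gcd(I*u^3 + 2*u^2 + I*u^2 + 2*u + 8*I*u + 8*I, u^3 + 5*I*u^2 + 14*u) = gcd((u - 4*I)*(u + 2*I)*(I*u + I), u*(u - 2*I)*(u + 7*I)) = 1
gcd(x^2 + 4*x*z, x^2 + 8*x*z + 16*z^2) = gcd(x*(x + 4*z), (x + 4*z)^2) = x + 4*z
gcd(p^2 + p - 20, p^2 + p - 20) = p^2 + p - 20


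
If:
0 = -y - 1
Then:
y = -1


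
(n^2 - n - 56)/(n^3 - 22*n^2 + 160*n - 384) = (n + 7)/(n^2 - 14*n + 48)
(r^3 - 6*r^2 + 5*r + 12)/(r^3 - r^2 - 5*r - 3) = (r - 4)/(r + 1)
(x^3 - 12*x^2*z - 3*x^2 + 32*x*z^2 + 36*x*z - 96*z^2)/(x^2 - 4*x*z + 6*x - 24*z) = (x^2 - 8*x*z - 3*x + 24*z)/(x + 6)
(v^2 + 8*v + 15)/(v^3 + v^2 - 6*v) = (v + 5)/(v*(v - 2))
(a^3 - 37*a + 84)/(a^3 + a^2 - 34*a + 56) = (a - 3)/(a - 2)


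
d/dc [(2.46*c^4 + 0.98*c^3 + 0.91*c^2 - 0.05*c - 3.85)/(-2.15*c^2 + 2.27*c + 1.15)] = (-10.578*c^5 + 14.6456*c^4 + 15.7652*c^3 + 5.3392*c^2 - 14.462*c + 8.682)/(4.6225*c^4 - 9.761*c^3 + 0.2079*c^2 + 5.221*c + 1.3225)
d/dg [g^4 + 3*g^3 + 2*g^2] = g*(4*g^2 + 9*g + 4)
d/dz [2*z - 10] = 2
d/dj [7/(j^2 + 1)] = -14*j/(j^2 + 1)^2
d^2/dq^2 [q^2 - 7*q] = 2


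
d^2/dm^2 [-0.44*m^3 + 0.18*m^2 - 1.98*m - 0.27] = 0.36 - 2.64*m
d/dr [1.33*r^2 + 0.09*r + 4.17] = 2.66*r + 0.09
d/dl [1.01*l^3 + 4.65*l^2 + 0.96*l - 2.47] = 3.03*l^2 + 9.3*l + 0.96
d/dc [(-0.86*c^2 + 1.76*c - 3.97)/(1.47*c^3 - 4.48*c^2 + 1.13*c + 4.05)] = (1.2642*c^4 - 5.1744*c^3 + 24.4207*c^2 - 42.5372*c + 11.6141)/(2.1609*c^6 - 13.1712*c^5 + 23.3926*c^4 + 1.7822*c^3 - 35.0111*c^2 + 9.153*c + 16.4025)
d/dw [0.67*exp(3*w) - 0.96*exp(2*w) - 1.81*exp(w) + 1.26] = (2.01*exp(2*w) - 1.92*exp(w) - 1.81)*exp(w)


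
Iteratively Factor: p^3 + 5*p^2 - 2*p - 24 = (p - 2)*(p^2 + 7*p + 12) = (p - 2)*(p + 4)*(p + 3)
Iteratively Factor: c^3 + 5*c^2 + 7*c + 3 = (c + 1)*(c^2 + 4*c + 3) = (c + 1)^2*(c + 3)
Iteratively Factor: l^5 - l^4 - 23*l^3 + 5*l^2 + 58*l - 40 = (l + 2)*(l^4 - 3*l^3 - 17*l^2 + 39*l - 20) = (l - 5)*(l + 2)*(l^3 + 2*l^2 - 7*l + 4) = (l - 5)*(l - 1)*(l + 2)*(l^2 + 3*l - 4) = (l - 5)*(l - 1)^2*(l + 2)*(l + 4)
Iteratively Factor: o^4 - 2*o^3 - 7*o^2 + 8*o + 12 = (o - 3)*(o^3 + o^2 - 4*o - 4) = (o - 3)*(o - 2)*(o^2 + 3*o + 2) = (o - 3)*(o - 2)*(o + 1)*(o + 2)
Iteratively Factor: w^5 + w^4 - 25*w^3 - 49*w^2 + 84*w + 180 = (w + 3)*(w^4 - 2*w^3 - 19*w^2 + 8*w + 60) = (w - 5)*(w + 3)*(w^3 + 3*w^2 - 4*w - 12) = (w - 5)*(w + 2)*(w + 3)*(w^2 + w - 6) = (w - 5)*(w - 2)*(w + 2)*(w + 3)*(w + 3)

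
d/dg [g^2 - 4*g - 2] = 2*g - 4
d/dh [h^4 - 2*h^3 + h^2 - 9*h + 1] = 4*h^3 - 6*h^2 + 2*h - 9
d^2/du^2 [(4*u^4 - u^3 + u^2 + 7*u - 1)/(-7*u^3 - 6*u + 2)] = 2*(119*u^6 - 1323*u^5 + 72*u^4 + 616*u^3 - 594*u^2 + 54*u - 52)/(343*u^9 + 882*u^7 - 294*u^6 + 756*u^5 - 504*u^4 + 300*u^3 - 216*u^2 + 72*u - 8)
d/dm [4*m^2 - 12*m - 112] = 8*m - 12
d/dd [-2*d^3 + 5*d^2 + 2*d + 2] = -6*d^2 + 10*d + 2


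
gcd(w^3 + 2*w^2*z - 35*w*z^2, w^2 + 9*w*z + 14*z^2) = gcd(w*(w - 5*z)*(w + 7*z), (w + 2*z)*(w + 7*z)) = w + 7*z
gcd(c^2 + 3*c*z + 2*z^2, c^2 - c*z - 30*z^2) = 1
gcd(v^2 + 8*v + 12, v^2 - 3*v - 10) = v + 2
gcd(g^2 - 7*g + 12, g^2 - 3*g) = g - 3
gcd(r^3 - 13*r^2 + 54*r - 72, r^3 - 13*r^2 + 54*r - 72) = r^3 - 13*r^2 + 54*r - 72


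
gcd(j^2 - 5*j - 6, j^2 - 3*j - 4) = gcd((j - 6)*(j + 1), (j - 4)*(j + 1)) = j + 1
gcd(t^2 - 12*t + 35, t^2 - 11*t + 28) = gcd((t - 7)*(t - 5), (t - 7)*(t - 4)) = t - 7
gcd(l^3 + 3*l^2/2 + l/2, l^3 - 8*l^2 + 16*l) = l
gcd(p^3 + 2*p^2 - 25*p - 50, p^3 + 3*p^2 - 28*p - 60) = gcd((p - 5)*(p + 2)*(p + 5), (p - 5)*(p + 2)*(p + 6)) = p^2 - 3*p - 10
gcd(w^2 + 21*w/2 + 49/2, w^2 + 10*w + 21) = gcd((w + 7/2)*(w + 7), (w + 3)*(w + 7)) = w + 7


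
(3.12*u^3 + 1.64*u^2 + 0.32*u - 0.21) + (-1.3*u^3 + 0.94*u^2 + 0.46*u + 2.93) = 1.82*u^3 + 2.58*u^2 + 0.78*u + 2.72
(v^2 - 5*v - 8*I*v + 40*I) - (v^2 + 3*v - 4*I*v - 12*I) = -8*v - 4*I*v + 52*I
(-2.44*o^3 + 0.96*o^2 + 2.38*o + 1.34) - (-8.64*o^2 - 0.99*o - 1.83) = -2.44*o^3 + 9.6*o^2 + 3.37*o + 3.17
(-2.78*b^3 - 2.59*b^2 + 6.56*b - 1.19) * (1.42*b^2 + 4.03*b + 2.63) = -3.9476*b^5 - 14.8812*b^4 - 8.4339*b^3 + 17.9353*b^2 + 12.4571*b - 3.1297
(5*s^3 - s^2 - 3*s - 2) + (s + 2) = 5*s^3 - s^2 - 2*s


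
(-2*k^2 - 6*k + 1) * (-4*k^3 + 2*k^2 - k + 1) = 8*k^5 + 20*k^4 - 14*k^3 + 6*k^2 - 7*k + 1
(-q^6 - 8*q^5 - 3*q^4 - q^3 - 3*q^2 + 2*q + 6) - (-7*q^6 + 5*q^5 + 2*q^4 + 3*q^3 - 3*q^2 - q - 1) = 6*q^6 - 13*q^5 - 5*q^4 - 4*q^3 + 3*q + 7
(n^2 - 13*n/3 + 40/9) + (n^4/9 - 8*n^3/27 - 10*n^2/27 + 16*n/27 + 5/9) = n^4/9 - 8*n^3/27 + 17*n^2/27 - 101*n/27 + 5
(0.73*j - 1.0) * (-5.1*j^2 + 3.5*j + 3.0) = -3.723*j^3 + 7.655*j^2 - 1.31*j - 3.0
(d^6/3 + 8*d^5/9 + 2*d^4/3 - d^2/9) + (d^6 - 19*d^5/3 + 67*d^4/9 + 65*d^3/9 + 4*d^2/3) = 4*d^6/3 - 49*d^5/9 + 73*d^4/9 + 65*d^3/9 + 11*d^2/9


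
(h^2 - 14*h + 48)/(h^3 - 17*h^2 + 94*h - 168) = (h - 8)/(h^2 - 11*h + 28)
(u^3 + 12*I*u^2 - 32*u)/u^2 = u + 12*I - 32/u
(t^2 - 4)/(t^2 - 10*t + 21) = (t^2 - 4)/(t^2 - 10*t + 21)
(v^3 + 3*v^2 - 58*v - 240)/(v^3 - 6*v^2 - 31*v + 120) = (v + 6)/(v - 3)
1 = 1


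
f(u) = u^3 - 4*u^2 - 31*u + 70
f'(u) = 3*u^2 - 8*u - 31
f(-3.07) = 98.54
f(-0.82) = 92.18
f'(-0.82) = -22.42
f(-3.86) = 72.55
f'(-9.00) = 284.00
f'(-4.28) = 58.20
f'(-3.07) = 21.83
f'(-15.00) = 764.00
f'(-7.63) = 204.69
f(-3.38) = 90.47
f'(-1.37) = -14.41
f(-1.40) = 102.82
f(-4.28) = 51.00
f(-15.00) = -3740.00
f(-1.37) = 102.39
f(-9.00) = -704.00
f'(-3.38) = 30.31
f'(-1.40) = -13.92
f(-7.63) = -370.53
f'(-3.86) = 44.58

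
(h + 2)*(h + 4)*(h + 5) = h^3 + 11*h^2 + 38*h + 40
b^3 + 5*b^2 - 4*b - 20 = (b - 2)*(b + 2)*(b + 5)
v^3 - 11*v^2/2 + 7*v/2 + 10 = (v - 4)*(v - 5/2)*(v + 1)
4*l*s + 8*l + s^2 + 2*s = (4*l + s)*(s + 2)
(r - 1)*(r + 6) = r^2 + 5*r - 6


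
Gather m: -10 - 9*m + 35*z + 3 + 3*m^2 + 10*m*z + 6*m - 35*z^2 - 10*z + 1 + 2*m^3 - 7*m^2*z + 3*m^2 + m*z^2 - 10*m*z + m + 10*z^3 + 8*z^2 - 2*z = 2*m^3 + m^2*(6 - 7*z) + m*(z^2 - 2) + 10*z^3 - 27*z^2 + 23*z - 6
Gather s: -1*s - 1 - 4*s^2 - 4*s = -4*s^2 - 5*s - 1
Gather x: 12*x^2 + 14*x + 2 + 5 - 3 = 12*x^2 + 14*x + 4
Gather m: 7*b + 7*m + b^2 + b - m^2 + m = b^2 + 8*b - m^2 + 8*m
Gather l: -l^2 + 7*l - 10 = -l^2 + 7*l - 10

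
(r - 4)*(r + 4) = r^2 - 16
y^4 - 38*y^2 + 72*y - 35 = (y - 5)*(y - 1)^2*(y + 7)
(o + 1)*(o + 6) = o^2 + 7*o + 6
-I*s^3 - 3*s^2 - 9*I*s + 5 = (s - 5*I)*(s + I)*(-I*s + 1)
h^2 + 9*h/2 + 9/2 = (h + 3/2)*(h + 3)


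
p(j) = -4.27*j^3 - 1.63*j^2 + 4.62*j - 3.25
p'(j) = -12.81*j^2 - 3.26*j + 4.62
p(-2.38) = 34.09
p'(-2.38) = -60.18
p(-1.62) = 3.14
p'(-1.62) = -23.72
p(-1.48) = 0.18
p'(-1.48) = -18.61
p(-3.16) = 100.61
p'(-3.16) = -112.99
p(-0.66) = -5.78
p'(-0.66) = 1.19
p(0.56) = -1.92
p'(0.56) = -1.22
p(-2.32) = 30.58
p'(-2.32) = -56.77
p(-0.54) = -5.55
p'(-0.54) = 2.65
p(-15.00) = 13971.95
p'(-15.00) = -2828.73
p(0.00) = -3.25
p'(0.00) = 4.62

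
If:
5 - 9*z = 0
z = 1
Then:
No Solution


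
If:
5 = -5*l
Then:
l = -1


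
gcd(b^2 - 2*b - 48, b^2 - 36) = b + 6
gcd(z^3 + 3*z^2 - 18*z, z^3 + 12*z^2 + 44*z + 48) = z + 6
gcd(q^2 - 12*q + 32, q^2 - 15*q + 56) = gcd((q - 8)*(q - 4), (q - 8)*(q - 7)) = q - 8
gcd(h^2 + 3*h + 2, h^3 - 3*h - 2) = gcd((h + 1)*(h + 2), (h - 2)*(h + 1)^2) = h + 1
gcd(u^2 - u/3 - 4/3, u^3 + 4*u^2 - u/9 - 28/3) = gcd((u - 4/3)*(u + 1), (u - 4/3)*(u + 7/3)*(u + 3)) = u - 4/3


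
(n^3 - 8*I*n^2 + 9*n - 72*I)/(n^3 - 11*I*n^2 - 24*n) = (n + 3*I)/n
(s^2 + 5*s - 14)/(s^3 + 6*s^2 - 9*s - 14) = 1/(s + 1)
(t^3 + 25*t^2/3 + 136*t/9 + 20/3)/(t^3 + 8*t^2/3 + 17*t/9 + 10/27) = 3*(t + 6)/(3*t + 1)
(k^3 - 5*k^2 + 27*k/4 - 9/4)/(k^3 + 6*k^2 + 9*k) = (4*k^3 - 20*k^2 + 27*k - 9)/(4*k*(k^2 + 6*k + 9))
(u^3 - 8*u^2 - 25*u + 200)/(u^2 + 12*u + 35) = (u^2 - 13*u + 40)/(u + 7)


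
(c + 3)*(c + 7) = c^2 + 10*c + 21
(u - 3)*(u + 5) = u^2 + 2*u - 15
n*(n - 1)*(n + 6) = n^3 + 5*n^2 - 6*n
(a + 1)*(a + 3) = a^2 + 4*a + 3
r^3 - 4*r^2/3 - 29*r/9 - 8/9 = (r - 8/3)*(r + 1/3)*(r + 1)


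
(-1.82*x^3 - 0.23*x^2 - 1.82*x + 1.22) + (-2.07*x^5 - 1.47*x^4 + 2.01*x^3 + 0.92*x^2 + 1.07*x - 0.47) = -2.07*x^5 - 1.47*x^4 + 0.19*x^3 + 0.69*x^2 - 0.75*x + 0.75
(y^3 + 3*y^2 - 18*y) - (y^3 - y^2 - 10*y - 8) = 4*y^2 - 8*y + 8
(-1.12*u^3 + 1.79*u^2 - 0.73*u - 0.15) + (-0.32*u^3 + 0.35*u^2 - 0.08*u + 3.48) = -1.44*u^3 + 2.14*u^2 - 0.81*u + 3.33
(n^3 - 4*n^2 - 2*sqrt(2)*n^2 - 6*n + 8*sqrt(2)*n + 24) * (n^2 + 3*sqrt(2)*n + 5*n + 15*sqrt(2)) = n^5 + n^4 + sqrt(2)*n^4 - 38*n^3 + sqrt(2)*n^3 - 38*sqrt(2)*n^2 - 18*n^2 - 18*sqrt(2)*n + 360*n + 360*sqrt(2)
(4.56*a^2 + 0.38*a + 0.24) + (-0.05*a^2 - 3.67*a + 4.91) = 4.51*a^2 - 3.29*a + 5.15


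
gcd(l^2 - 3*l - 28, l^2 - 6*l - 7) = l - 7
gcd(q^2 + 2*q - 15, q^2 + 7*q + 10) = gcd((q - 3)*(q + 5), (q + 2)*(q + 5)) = q + 5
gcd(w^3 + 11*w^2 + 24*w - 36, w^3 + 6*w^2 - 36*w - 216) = w^2 + 12*w + 36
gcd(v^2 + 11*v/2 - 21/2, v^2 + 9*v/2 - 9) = v - 3/2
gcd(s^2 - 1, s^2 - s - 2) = s + 1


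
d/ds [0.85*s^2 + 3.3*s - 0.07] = 1.7*s + 3.3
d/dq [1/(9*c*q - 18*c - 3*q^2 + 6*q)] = (-3*c + 2*q - 2)/(3*(3*c*q - 6*c - q^2 + 2*q)^2)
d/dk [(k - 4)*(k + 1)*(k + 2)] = 3*k^2 - 2*k - 10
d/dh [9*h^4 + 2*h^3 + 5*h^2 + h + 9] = 36*h^3 + 6*h^2 + 10*h + 1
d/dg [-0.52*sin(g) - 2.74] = -0.52*cos(g)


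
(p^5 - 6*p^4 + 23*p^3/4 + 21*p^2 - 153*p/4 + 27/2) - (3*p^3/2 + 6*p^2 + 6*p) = p^5 - 6*p^4 + 17*p^3/4 + 15*p^2 - 177*p/4 + 27/2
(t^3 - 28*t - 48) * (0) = 0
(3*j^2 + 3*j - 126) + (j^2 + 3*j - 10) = 4*j^2 + 6*j - 136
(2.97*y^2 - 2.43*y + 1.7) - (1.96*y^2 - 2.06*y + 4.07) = 1.01*y^2 - 0.37*y - 2.37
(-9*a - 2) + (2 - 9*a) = -18*a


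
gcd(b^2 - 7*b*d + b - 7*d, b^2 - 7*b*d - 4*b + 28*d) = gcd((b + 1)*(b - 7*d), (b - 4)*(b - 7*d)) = b - 7*d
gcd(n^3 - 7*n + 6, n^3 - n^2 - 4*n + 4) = n^2 - 3*n + 2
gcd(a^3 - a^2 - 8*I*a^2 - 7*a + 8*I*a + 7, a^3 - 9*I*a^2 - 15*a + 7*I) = a^2 - 8*I*a - 7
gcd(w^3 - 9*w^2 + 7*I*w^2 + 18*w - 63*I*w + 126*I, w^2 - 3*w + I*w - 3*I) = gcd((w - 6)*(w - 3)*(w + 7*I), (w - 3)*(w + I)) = w - 3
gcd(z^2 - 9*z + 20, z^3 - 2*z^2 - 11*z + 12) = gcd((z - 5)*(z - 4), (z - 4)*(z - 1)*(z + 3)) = z - 4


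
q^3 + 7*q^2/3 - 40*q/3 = q*(q - 8/3)*(q + 5)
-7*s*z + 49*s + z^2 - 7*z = (-7*s + z)*(z - 7)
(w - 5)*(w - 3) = w^2 - 8*w + 15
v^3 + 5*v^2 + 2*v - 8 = (v - 1)*(v + 2)*(v + 4)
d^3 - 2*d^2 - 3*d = d*(d - 3)*(d + 1)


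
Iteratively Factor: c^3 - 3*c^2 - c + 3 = (c - 3)*(c^2 - 1) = (c - 3)*(c - 1)*(c + 1)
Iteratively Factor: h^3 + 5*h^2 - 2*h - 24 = (h - 2)*(h^2 + 7*h + 12) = (h - 2)*(h + 3)*(h + 4)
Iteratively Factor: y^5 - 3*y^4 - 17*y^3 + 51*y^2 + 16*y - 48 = (y - 4)*(y^4 + y^3 - 13*y^2 - y + 12) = (y - 4)*(y - 3)*(y^3 + 4*y^2 - y - 4) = (y - 4)*(y - 3)*(y + 1)*(y^2 + 3*y - 4) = (y - 4)*(y - 3)*(y + 1)*(y + 4)*(y - 1)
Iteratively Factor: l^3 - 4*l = (l - 2)*(l^2 + 2*l) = (l - 2)*(l + 2)*(l)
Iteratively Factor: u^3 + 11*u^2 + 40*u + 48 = (u + 4)*(u^2 + 7*u + 12) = (u + 3)*(u + 4)*(u + 4)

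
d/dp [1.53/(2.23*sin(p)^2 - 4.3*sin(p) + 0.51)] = (6.579 - 6.8238*sin(p))*cos(p)/(2.23*sin(p)^2 - 4.3*sin(p) + 0.51)^2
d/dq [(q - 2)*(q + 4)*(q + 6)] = 3*q^2 + 16*q + 4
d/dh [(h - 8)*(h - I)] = 2*h - 8 - I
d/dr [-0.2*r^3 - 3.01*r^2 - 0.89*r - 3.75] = -0.6*r^2 - 6.02*r - 0.89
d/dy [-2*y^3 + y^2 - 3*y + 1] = -6*y^2 + 2*y - 3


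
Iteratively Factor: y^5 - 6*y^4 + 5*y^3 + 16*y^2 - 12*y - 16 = (y - 2)*(y^4 - 4*y^3 - 3*y^2 + 10*y + 8) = (y - 2)*(y + 1)*(y^3 - 5*y^2 + 2*y + 8) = (y - 2)*(y + 1)^2*(y^2 - 6*y + 8) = (y - 4)*(y - 2)*(y + 1)^2*(y - 2)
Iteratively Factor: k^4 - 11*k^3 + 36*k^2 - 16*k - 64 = (k - 4)*(k^3 - 7*k^2 + 8*k + 16) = (k - 4)^2*(k^2 - 3*k - 4) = (k - 4)^3*(k + 1)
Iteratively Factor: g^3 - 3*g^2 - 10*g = (g)*(g^2 - 3*g - 10) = g*(g + 2)*(g - 5)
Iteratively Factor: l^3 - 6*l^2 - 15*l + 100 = (l - 5)*(l^2 - l - 20) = (l - 5)*(l + 4)*(l - 5)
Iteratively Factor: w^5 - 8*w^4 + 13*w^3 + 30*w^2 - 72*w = (w + 2)*(w^4 - 10*w^3 + 33*w^2 - 36*w) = (w - 3)*(w + 2)*(w^3 - 7*w^2 + 12*w) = w*(w - 3)*(w + 2)*(w^2 - 7*w + 12) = w*(w - 4)*(w - 3)*(w + 2)*(w - 3)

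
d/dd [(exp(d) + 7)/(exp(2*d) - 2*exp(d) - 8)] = (2*(1 - exp(d))*(exp(d) + 7) + exp(2*d) - 2*exp(d) - 8)*exp(d)/(-exp(2*d) + 2*exp(d) + 8)^2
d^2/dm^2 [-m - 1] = 0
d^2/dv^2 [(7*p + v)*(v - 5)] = 2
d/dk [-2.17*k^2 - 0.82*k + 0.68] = -4.34*k - 0.82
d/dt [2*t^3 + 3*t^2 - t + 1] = 6*t^2 + 6*t - 1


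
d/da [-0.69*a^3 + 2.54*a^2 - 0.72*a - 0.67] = -2.07*a^2 + 5.08*a - 0.72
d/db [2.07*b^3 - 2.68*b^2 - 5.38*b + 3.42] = 6.21*b^2 - 5.36*b - 5.38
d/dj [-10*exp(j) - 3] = -10*exp(j)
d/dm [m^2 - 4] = 2*m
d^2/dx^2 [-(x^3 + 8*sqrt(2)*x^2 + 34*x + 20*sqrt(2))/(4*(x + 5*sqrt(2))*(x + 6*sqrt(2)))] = 20*(-x^3 - 15*sqrt(2)*x^2 - 150*x - 250*sqrt(2))/(x^6 + 33*sqrt(2)*x^5 + 906*x^4 + 6622*sqrt(2)*x^3 + 54360*x^2 + 118800*sqrt(2)*x + 216000)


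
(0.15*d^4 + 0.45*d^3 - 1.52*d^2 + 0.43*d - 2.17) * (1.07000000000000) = 0.1605*d^4 + 0.4815*d^3 - 1.6264*d^2 + 0.4601*d - 2.3219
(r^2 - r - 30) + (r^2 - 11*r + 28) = 2*r^2 - 12*r - 2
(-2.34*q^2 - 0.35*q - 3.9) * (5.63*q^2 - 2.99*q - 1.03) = -13.1742*q^4 + 5.0261*q^3 - 18.5003*q^2 + 12.0215*q + 4.017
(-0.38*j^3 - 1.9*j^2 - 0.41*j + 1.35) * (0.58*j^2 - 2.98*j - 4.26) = -0.2204*j^5 + 0.0304000000000002*j^4 + 7.043*j^3 + 10.0988*j^2 - 2.2764*j - 5.751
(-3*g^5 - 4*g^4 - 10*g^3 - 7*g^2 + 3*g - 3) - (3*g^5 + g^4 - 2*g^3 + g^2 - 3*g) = -6*g^5 - 5*g^4 - 8*g^3 - 8*g^2 + 6*g - 3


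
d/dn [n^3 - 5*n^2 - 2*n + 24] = 3*n^2 - 10*n - 2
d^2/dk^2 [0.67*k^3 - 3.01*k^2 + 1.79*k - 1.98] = 4.02*k - 6.02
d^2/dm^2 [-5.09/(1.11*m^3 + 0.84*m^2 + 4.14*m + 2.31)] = ((33.8994*m + 8.5512)*(1.11*m^3 + 0.84*m^2 + 4.14*m + 2.31) - 5.09*(3.33*m^2 + 1.68*m + 4.14)*(6.66*m^2 + 3.36*m + 8.28))/(1.11*m^3 + 0.84*m^2 + 4.14*m + 2.31)^3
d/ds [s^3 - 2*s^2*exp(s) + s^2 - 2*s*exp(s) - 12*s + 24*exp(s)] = -2*s^2*exp(s) + 3*s^2 - 6*s*exp(s) + 2*s + 22*exp(s) - 12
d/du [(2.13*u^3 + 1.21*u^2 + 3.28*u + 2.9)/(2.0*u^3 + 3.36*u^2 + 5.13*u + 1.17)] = (4.7368*u^4 + 8.73379999999999*u^3 - 14.7372*u^2 - 16.6566*u - 11.0394)/(4.0*u^6 + 13.44*u^5 + 31.8096*u^4 + 39.1536*u^3 + 34.1793*u^2 + 12.0042*u + 1.3689)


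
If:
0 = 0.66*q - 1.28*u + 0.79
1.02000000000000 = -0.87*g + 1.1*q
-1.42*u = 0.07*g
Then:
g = -2.40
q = -0.97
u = 0.12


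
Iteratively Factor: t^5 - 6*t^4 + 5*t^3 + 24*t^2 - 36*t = (t - 2)*(t^4 - 4*t^3 - 3*t^2 + 18*t) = t*(t - 2)*(t^3 - 4*t^2 - 3*t + 18) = t*(t - 3)*(t - 2)*(t^2 - t - 6) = t*(t - 3)*(t - 2)*(t + 2)*(t - 3)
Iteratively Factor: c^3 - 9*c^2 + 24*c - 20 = (c - 2)*(c^2 - 7*c + 10) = (c - 5)*(c - 2)*(c - 2)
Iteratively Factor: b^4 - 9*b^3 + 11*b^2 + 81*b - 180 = (b - 5)*(b^3 - 4*b^2 - 9*b + 36) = (b - 5)*(b - 3)*(b^2 - b - 12) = (b - 5)*(b - 3)*(b + 3)*(b - 4)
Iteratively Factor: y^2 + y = (y + 1)*(y)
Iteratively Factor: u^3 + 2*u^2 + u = (u + 1)*(u^2 + u) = (u + 1)^2*(u)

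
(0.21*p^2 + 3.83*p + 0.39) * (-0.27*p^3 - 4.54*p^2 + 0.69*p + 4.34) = -0.0567*p^5 - 1.9875*p^4 - 17.3486*p^3 + 1.7835*p^2 + 16.8913*p + 1.6926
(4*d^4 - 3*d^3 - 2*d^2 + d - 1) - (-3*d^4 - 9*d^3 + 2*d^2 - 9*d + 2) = 7*d^4 + 6*d^3 - 4*d^2 + 10*d - 3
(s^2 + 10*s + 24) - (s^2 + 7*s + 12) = 3*s + 12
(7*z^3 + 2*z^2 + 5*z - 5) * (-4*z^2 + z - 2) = -28*z^5 - z^4 - 32*z^3 + 21*z^2 - 15*z + 10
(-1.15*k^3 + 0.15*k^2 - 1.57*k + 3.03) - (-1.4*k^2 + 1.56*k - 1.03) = -1.15*k^3 + 1.55*k^2 - 3.13*k + 4.06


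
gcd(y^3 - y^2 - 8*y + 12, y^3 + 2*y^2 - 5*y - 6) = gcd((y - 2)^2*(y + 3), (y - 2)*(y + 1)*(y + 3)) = y^2 + y - 6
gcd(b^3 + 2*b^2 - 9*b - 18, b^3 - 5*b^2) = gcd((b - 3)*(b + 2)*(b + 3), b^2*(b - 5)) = 1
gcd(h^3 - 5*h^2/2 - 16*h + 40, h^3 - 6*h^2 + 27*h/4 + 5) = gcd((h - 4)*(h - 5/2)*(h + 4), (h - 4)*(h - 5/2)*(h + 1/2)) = h^2 - 13*h/2 + 10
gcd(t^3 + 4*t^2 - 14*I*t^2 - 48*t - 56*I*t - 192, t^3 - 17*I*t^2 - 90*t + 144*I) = t^2 - 14*I*t - 48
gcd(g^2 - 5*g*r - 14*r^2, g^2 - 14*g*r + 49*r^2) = -g + 7*r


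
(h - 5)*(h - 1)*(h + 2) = h^3 - 4*h^2 - 7*h + 10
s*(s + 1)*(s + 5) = s^3 + 6*s^2 + 5*s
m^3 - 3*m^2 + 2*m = m*(m - 2)*(m - 1)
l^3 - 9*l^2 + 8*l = l*(l - 8)*(l - 1)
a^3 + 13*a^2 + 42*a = a*(a + 6)*(a + 7)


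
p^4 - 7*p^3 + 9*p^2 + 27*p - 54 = (p - 3)^3*(p + 2)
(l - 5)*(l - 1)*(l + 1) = l^3 - 5*l^2 - l + 5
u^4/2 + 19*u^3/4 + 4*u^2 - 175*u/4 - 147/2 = (u/2 + 1)*(u - 3)*(u + 7/2)*(u + 7)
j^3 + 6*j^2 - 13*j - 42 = (j - 3)*(j + 2)*(j + 7)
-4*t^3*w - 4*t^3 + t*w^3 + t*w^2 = (-2*t + w)*(2*t + w)*(t*w + t)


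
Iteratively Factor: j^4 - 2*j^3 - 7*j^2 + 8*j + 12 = (j + 1)*(j^3 - 3*j^2 - 4*j + 12) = (j - 2)*(j + 1)*(j^2 - j - 6) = (j - 2)*(j + 1)*(j + 2)*(j - 3)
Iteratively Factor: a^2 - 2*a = (a)*(a - 2)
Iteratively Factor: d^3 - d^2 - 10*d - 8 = (d + 2)*(d^2 - 3*d - 4) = (d + 1)*(d + 2)*(d - 4)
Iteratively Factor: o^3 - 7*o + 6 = (o - 1)*(o^2 + o - 6) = (o - 2)*(o - 1)*(o + 3)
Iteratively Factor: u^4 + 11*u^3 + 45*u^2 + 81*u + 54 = (u + 3)*(u^3 + 8*u^2 + 21*u + 18) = (u + 3)^2*(u^2 + 5*u + 6) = (u + 2)*(u + 3)^2*(u + 3)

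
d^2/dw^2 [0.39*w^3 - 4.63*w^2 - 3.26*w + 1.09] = 2.34*w - 9.26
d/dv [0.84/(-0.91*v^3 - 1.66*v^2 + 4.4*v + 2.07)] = (2.2932*v^2 + 2.7888*v - 3.696)/(0.91*v^3 + 1.66*v^2 - 4.4*v - 2.07)^2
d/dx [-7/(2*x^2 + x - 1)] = 7*(4*x + 1)/(2*x^2 + x - 1)^2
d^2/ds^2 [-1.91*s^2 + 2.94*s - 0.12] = -3.82000000000000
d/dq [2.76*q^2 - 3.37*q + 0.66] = 5.52*q - 3.37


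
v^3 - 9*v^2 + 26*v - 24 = (v - 4)*(v - 3)*(v - 2)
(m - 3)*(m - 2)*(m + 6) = m^3 + m^2 - 24*m + 36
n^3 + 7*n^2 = n^2*(n + 7)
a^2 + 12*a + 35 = (a + 5)*(a + 7)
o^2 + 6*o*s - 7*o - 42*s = (o - 7)*(o + 6*s)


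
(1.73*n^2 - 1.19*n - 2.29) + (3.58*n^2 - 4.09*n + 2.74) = 5.31*n^2 - 5.28*n + 0.45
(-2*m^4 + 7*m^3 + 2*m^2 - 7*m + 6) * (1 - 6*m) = 12*m^5 - 44*m^4 - 5*m^3 + 44*m^2 - 43*m + 6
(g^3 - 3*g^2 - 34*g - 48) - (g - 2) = g^3 - 3*g^2 - 35*g - 46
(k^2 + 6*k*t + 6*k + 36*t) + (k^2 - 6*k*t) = 2*k^2 + 6*k + 36*t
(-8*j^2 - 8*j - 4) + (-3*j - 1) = -8*j^2 - 11*j - 5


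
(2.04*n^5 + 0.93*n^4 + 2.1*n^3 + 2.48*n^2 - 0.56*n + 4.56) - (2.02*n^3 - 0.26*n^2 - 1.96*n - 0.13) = 2.04*n^5 + 0.93*n^4 + 0.0800000000000001*n^3 + 2.74*n^2 + 1.4*n + 4.69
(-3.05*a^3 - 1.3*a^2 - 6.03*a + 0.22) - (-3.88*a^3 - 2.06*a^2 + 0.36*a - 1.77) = 0.83*a^3 + 0.76*a^2 - 6.39*a + 1.99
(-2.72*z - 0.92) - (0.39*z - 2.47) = 1.55 - 3.11*z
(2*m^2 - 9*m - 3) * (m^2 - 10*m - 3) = 2*m^4 - 29*m^3 + 81*m^2 + 57*m + 9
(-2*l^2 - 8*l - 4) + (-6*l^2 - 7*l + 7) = -8*l^2 - 15*l + 3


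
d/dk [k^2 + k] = 2*k + 1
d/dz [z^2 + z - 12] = 2*z + 1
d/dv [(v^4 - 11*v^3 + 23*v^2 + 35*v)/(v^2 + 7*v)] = 2*(v^3 + 5*v^2 - 77*v + 63)/(v^2 + 14*v + 49)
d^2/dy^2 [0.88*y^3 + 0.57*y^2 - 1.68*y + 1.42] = 5.28*y + 1.14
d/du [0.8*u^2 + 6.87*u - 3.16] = 1.6*u + 6.87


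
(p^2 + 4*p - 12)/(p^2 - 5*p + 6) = (p + 6)/(p - 3)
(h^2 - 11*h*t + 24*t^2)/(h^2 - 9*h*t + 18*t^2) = (-h + 8*t)/(-h + 6*t)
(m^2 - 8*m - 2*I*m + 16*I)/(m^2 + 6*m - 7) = (m^2 - 8*m - 2*I*m + 16*I)/(m^2 + 6*m - 7)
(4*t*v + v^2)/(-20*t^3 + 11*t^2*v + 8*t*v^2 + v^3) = v/(-5*t^2 + 4*t*v + v^2)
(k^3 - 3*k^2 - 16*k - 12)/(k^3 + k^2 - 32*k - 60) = (k + 1)/(k + 5)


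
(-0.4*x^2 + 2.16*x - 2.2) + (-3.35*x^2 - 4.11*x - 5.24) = -3.75*x^2 - 1.95*x - 7.44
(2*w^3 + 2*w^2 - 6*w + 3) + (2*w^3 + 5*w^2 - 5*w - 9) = 4*w^3 + 7*w^2 - 11*w - 6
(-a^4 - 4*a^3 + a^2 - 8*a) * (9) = -9*a^4 - 36*a^3 + 9*a^2 - 72*a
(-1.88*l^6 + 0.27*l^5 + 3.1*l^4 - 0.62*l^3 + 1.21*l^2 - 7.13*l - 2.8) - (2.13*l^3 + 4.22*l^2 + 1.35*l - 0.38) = -1.88*l^6 + 0.27*l^5 + 3.1*l^4 - 2.75*l^3 - 3.01*l^2 - 8.48*l - 2.42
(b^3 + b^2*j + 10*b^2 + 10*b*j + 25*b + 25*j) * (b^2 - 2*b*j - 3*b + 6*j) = b^5 - b^4*j + 7*b^4 - 2*b^3*j^2 - 7*b^3*j - 5*b^3 - 14*b^2*j^2 + 5*b^2*j - 75*b^2 + 10*b*j^2 + 75*b*j + 150*j^2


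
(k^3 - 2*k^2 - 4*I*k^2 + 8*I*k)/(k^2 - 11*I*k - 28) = k*(k - 2)/(k - 7*I)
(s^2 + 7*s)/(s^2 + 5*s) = (s + 7)/(s + 5)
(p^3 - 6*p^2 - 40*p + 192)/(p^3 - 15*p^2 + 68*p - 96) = (p + 6)/(p - 3)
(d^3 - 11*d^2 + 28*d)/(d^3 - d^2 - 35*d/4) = 4*(-d^2 + 11*d - 28)/(-4*d^2 + 4*d + 35)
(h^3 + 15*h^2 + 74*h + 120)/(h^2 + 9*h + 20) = h + 6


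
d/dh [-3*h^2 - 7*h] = -6*h - 7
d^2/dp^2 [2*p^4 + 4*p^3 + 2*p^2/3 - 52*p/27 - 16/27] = 24*p^2 + 24*p + 4/3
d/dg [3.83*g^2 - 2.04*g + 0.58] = 7.66*g - 2.04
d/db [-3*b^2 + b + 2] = 1 - 6*b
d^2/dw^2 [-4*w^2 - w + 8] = -8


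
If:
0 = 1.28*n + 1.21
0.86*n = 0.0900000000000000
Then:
No Solution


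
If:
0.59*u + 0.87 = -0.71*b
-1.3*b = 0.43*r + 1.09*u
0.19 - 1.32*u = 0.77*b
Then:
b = -2.61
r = 3.67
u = 1.67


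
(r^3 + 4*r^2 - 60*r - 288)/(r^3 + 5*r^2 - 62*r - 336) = (r + 6)/(r + 7)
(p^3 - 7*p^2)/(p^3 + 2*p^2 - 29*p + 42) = p^2*(p - 7)/(p^3 + 2*p^2 - 29*p + 42)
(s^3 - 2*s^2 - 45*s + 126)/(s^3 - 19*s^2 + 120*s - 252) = (s^2 + 4*s - 21)/(s^2 - 13*s + 42)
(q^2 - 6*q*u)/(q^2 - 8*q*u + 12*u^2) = q/(q - 2*u)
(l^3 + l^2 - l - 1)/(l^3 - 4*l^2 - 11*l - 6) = (l - 1)/(l - 6)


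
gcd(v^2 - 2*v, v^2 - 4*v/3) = v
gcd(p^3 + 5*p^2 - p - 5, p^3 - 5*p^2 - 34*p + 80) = p + 5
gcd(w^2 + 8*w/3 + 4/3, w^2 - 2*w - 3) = 1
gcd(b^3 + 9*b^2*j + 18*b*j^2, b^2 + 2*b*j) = b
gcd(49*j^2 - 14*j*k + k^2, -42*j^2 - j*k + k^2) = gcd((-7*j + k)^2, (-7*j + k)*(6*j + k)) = 7*j - k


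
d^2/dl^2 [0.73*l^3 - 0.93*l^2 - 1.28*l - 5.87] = 4.38*l - 1.86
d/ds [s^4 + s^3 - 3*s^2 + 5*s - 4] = 4*s^3 + 3*s^2 - 6*s + 5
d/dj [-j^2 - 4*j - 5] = -2*j - 4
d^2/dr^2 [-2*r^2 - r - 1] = -4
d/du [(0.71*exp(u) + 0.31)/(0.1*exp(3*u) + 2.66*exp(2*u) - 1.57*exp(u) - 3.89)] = (-(0.71*exp(u) + 0.31)*(0.3*exp(2*u) + 5.32*exp(u) - 1.57) + 0.071*exp(3*u) + 1.8886*exp(2*u) - 1.1147*exp(u) - 2.7619)*exp(u)/(0.1*exp(3*u) + 2.66*exp(2*u) - 1.57*exp(u) - 3.89)^2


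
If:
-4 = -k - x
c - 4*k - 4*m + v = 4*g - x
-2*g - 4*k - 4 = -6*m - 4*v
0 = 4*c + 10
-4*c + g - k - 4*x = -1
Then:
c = -5/2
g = 3*x - 7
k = 4 - x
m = 2 - 13*x/11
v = 25*x/11 - 3/2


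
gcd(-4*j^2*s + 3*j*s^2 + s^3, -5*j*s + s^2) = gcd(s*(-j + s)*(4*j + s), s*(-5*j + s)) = s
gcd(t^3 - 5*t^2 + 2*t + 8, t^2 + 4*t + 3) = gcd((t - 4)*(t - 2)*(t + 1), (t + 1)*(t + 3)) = t + 1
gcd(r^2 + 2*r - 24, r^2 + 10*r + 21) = 1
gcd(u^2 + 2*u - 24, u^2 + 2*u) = 1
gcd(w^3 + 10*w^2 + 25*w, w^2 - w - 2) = 1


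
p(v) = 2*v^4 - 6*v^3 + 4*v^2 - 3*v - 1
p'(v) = 8*v^3 - 18*v^2 + 8*v - 3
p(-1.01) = 14.37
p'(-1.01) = -37.68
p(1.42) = -6.24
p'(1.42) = -5.03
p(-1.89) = 84.99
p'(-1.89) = -136.43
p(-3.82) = 829.16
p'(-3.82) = -742.17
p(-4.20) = 1149.03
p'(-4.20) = -946.82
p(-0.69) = 5.40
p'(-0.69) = -19.72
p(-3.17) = 441.80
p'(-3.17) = -464.08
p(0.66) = -2.58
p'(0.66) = -3.26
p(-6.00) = 4049.00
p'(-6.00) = -2427.00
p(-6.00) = 4049.00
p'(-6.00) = -2427.00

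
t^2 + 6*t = t*(t + 6)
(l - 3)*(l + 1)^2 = l^3 - l^2 - 5*l - 3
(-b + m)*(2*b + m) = -2*b^2 + b*m + m^2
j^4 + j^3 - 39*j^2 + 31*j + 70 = (j - 5)*(j - 2)*(j + 1)*(j + 7)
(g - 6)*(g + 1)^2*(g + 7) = g^4 + 3*g^3 - 39*g^2 - 83*g - 42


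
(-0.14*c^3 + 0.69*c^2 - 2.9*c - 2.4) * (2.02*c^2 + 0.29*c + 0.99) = -0.2828*c^5 + 1.3532*c^4 - 5.7965*c^3 - 5.0059*c^2 - 3.567*c - 2.376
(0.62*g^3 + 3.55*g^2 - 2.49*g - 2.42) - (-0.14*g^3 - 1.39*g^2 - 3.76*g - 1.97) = 0.76*g^3 + 4.94*g^2 + 1.27*g - 0.45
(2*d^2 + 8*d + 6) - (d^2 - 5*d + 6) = d^2 + 13*d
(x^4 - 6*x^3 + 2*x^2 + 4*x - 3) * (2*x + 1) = 2*x^5 - 11*x^4 - 2*x^3 + 10*x^2 - 2*x - 3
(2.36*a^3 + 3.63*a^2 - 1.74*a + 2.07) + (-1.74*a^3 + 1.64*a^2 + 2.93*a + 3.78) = 0.62*a^3 + 5.27*a^2 + 1.19*a + 5.85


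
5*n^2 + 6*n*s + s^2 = (n + s)*(5*n + s)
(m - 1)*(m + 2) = m^2 + m - 2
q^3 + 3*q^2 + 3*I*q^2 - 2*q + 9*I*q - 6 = (q + 3)*(q + I)*(q + 2*I)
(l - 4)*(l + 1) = l^2 - 3*l - 4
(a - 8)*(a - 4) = a^2 - 12*a + 32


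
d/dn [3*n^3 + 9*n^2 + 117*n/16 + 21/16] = 9*n^2 + 18*n + 117/16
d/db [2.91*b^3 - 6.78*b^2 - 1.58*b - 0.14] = 8.73*b^2 - 13.56*b - 1.58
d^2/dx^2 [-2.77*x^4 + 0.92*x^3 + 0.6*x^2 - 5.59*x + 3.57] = -33.24*x^2 + 5.52*x + 1.2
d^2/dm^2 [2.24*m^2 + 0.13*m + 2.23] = 4.48000000000000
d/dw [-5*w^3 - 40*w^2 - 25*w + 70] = -15*w^2 - 80*w - 25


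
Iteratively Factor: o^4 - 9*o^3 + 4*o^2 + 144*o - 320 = (o + 4)*(o^3 - 13*o^2 + 56*o - 80) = (o - 4)*(o + 4)*(o^2 - 9*o + 20) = (o - 4)^2*(o + 4)*(o - 5)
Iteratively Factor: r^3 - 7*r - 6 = (r + 1)*(r^2 - r - 6) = (r + 1)*(r + 2)*(r - 3)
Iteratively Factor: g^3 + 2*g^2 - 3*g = (g - 1)*(g^2 + 3*g) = g*(g - 1)*(g + 3)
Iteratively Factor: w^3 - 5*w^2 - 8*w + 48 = (w + 3)*(w^2 - 8*w + 16) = (w - 4)*(w + 3)*(w - 4)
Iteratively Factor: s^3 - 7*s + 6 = (s - 1)*(s^2 + s - 6) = (s - 1)*(s + 3)*(s - 2)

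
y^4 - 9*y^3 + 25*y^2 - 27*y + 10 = (y - 5)*(y - 2)*(y - 1)^2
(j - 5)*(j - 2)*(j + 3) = j^3 - 4*j^2 - 11*j + 30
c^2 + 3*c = c*(c + 3)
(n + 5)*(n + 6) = n^2 + 11*n + 30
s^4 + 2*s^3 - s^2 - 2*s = s*(s - 1)*(s + 1)*(s + 2)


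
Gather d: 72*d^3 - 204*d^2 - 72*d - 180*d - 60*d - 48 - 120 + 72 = 72*d^3 - 204*d^2 - 312*d - 96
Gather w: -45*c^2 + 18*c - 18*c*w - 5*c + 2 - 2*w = -45*c^2 + 13*c + w*(-18*c - 2) + 2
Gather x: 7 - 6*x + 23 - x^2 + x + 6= -x^2 - 5*x + 36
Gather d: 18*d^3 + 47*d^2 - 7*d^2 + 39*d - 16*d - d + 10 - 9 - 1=18*d^3 + 40*d^2 + 22*d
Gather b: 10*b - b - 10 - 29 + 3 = 9*b - 36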